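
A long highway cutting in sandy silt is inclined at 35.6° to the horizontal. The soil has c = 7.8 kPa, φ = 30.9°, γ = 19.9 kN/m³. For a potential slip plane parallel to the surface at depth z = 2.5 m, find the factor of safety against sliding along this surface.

FS = 1.17

For an infinite slope with a slip plane parallel to the surface (no pore pressure): FS = [c + γz cos²β tanφ] / [γz sinβ cosβ].
γz = 19.9·2.5 = 49.75 kN/m²
Numerator = 7.8 + 49.75·cos²35.6°·tan30.9° = 7.8 + 49.75·0.6611·0.5985 = 27.485 kPa
Denominator = 49.75·sin35.6°·cos35.6° = 49.75·0.5821·0.8131 = 23.548 kPa
FS = 27.485 / 23.548 = 1.167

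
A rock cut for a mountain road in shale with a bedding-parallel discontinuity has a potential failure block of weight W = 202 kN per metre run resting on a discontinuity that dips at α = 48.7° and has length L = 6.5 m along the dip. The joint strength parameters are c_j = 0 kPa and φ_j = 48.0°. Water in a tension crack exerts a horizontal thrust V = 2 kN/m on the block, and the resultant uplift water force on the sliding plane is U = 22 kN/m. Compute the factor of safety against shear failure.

FS = 0.80

Resolving the block weight along and normal to the plane and applying the Mohr–Coulomb strength on the joint:
N' = W cosα − U − V sinα = 202·cos48.7° − 22 − 2·sin48.7° = 109.8 kN/m
Driving force T = W sinα + V cosα = 202·sin48.7° + 2·cos48.7° = 153.1 kN/m
Resisting force R = c_j·L + N'·tanφ_j = 0·6.5 + 109.8·tan48.0° = 0.0 + 122.0 = 122.0 kN/m
FS = R / T = 122.0 / 153.1 = 0.797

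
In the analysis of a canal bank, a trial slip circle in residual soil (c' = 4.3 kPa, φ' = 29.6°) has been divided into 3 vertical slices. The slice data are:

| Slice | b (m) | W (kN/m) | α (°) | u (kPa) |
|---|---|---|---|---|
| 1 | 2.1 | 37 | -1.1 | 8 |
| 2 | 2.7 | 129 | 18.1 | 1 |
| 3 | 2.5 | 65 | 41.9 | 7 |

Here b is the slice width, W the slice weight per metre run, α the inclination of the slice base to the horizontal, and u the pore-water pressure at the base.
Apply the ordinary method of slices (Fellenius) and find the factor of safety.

Ordinary method of slices: FS = Σ[c'·Δl_i + (W_i cosα_i − u_i·Δl_i)·tanφ'] / Σ W_i sinα_i, with Δl_i = b_i / cosα_i.
Slice 1: Δl = 2.1/cos(-1.1°) = 2.100 m; N'_1 = 37·cos(-1.1°) − 8·2.100 = 20.2; c'Δl = 9.03; W sinα = -0.7
Slice 2: Δl = 2.7/cos18.1° = 2.841 m; N'_2 = 129·cos18.1° − 1·2.841 = 119.8; c'Δl = 12.21; W sinα = 40.1
Slice 3: Δl = 2.5/cos41.9° = 3.359 m; N'_3 = 65·cos41.9° − 7·3.359 = 24.9; c'Δl = 14.44; W sinα = 43.4
Σc'Δl = 35.7 kN/m; ΣN' = 164.8 kN/m; ΣW sinα = 82.8 kN/m
Resisting = 35.7 + 164.8·tan29.6° = 35.7 + 93.6 = 129.3 kN/m
FS = 129.3 / 82.8 = 1.562

FS = 1.56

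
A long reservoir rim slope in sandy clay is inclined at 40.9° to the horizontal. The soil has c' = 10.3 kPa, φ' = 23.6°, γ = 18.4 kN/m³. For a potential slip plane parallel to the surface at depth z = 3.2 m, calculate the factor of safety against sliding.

FS = 0.86

For an infinite slope with a slip plane parallel to the surface (no pore pressure): FS = [c' + γz cos²β tanφ'] / [γz sinβ cosβ].
γz = 18.4·3.2 = 58.88 kN/m²
Numerator = 10.3 + 58.88·cos²40.9°·tan23.6° = 10.3 + 58.88·0.5713·0.4369 = 24.997 kPa
Denominator = 58.88·sin40.9°·cos40.9° = 58.88·0.6547·0.7559 = 29.139 kPa
FS = 24.997 / 29.139 = 0.858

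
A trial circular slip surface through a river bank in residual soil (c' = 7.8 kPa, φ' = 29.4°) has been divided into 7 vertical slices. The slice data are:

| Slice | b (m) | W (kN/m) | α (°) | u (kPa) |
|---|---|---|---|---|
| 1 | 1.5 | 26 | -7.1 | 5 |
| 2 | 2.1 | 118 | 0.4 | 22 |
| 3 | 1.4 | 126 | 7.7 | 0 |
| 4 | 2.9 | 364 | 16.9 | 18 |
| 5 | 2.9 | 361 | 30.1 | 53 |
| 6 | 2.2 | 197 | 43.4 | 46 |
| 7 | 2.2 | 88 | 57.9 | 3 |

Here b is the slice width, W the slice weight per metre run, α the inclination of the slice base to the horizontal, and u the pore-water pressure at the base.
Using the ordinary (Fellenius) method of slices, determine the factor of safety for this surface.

Ordinary method of slices: FS = Σ[c'·Δl_i + (W_i cosα_i − u_i·Δl_i)·tanφ'] / Σ W_i sinα_i, with Δl_i = b_i / cosα_i.
Slice 1: Δl = 1.5/cos(-7.1°) = 1.512 m; N'_1 = 26·cos(-7.1°) − 5·1.512 = 18.2; c'Δl = 11.79; W sinα = -3.2
Slice 2: Δl = 2.1/cos0.4° = 2.100 m; N'_2 = 118·cos0.4° − 22·2.100 = 71.8; c'Δl = 16.38; W sinα = 0.8
Slice 3: Δl = 1.4/cos7.7° = 1.413 m; N'_3 = 126·cos7.7° − 0·1.413 = 124.9; c'Δl = 11.02; W sinα = 16.9
Slice 4: Δl = 2.9/cos16.9° = 3.031 m; N'_4 = 364·cos16.9° − 18·3.031 = 293.7; c'Δl = 23.64; W sinα = 105.8
Slice 5: Δl = 2.9/cos30.1° = 3.352 m; N'_5 = 361·cos30.1° − 53·3.352 = 134.7; c'Δl = 26.15; W sinα = 181.0
Slice 6: Δl = 2.2/cos43.4° = 3.028 m; N'_6 = 197·cos43.4° − 46·3.028 = 3.9; c'Δl = 23.62; W sinα = 135.4
Slice 7: Δl = 2.2/cos57.9° = 4.140 m; N'_7 = 88·cos57.9° − 3·4.140 = 34.3; c'Δl = 32.29; W sinα = 74.5
Σc'Δl = 144.9 kN/m; ΣN' = 681.5 kN/m; ΣW sinα = 511.3 kN/m
Resisting = 144.9 + 681.5·tan29.4° = 144.9 + 384.0 = 528.9 kN/m
FS = 528.9 / 511.3 = 1.034

FS = 1.03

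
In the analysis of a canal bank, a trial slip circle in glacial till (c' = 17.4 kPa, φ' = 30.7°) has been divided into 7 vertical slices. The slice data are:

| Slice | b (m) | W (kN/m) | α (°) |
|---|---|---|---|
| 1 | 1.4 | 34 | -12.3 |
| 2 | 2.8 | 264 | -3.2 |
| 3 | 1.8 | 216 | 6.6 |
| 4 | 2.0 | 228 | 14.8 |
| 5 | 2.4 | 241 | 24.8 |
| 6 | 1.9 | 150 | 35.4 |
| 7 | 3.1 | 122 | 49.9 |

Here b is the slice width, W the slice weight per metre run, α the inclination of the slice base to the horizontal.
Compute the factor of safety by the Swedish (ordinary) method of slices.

FS = 2.91

Ordinary method of slices: FS = Σ[c'·Δl_i + (W_i cosα_i)·tanφ'] / Σ W_i sinα_i, with Δl_i = b_i / cosα_i.
Slice 1: Δl = 1.4/cos(-12.3°) = 1.433 m; N'_1 = 34·cos(-12.3°) = 33.2; c'Δl = 24.93; W sinα = -7.2
Slice 2: Δl = 2.8/cos(-3.2°) = 2.804 m; N'_2 = 264·cos(-3.2°) = 263.6; c'Δl = 48.80; W sinα = -14.7
Slice 3: Δl = 1.8/cos6.6° = 1.812 m; N'_3 = 216·cos6.6° = 214.6; c'Δl = 31.53; W sinα = 24.8
Slice 4: Δl = 2.0/cos14.8° = 2.069 m; N'_4 = 228·cos14.8° = 220.4; c'Δl = 35.99; W sinα = 58.2
Slice 5: Δl = 2.4/cos24.8° = 2.644 m; N'_5 = 241·cos24.8° = 218.8; c'Δl = 46.00; W sinα = 101.1
Slice 6: Δl = 1.9/cos35.4° = 2.331 m; N'_6 = 150·cos35.4° = 122.3; c'Δl = 40.56; W sinα = 86.9
Slice 7: Δl = 3.1/cos49.9° = 4.813 m; N'_7 = 122·cos49.9° = 78.6; c'Δl = 83.74; W sinα = 93.3
Σc'Δl = 311.6 kN/m; ΣN' = 1151.4 kN/m; ΣW sinα = 342.4 kN/m
Resisting = 311.6 + 1151.4·tan30.7° = 311.6 + 683.7 = 995.2 kN/m
FS = 995.2 / 342.4 = 2.907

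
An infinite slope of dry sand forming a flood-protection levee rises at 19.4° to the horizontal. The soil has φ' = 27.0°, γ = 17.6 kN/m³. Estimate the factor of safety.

FS = 1.45

For a dry cohesionless infinite slope the factor of safety is FS = tanφ' / tanβ.
FS = tan27.0° / tan19.4° = 0.5095 / 0.3522 = 1.447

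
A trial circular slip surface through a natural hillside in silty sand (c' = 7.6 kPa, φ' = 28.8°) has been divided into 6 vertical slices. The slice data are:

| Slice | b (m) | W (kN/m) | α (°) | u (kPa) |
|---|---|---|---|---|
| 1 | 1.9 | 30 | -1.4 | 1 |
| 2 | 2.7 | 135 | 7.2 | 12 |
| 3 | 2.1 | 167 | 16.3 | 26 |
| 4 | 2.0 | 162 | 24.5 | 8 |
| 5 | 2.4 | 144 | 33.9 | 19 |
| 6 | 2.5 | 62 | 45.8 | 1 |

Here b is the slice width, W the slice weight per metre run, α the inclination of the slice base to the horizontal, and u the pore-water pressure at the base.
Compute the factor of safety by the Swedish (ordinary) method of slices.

FS = 1.47

Ordinary method of slices: FS = Σ[c'·Δl_i + (W_i cosα_i − u_i·Δl_i)·tanφ'] / Σ W_i sinα_i, with Δl_i = b_i / cosα_i.
Slice 1: Δl = 1.9/cos(-1.4°) = 1.901 m; N'_1 = 30·cos(-1.4°) − 1·1.901 = 28.1; c'Δl = 14.44; W sinα = -0.7
Slice 2: Δl = 2.7/cos7.2° = 2.721 m; N'_2 = 135·cos7.2° − 12·2.721 = 101.3; c'Δl = 20.68; W sinα = 16.9
Slice 3: Δl = 2.1/cos16.3° = 2.188 m; N'_3 = 167·cos16.3° − 26·2.188 = 103.4; c'Δl = 16.63; W sinα = 46.9
Slice 4: Δl = 2.0/cos24.5° = 2.198 m; N'_4 = 162·cos24.5° − 8·2.198 = 129.8; c'Δl = 16.70; W sinα = 67.2
Slice 5: Δl = 2.4/cos33.9° = 2.892 m; N'_5 = 144·cos33.9° − 19·2.892 = 64.6; c'Δl = 21.98; W sinα = 80.3
Slice 6: Δl = 2.5/cos45.8° = 3.586 m; N'_6 = 62·cos45.8° − 1·3.586 = 39.6; c'Δl = 27.25; W sinα = 44.4
Σc'Δl = 117.7 kN/m; ΣN' = 466.8 kN/m; ΣW sinα = 255.0 kN/m
Resisting = 117.7 + 466.8·tan28.8° = 117.7 + 256.6 = 374.3 kN/m
FS = 374.3 / 255.0 = 1.468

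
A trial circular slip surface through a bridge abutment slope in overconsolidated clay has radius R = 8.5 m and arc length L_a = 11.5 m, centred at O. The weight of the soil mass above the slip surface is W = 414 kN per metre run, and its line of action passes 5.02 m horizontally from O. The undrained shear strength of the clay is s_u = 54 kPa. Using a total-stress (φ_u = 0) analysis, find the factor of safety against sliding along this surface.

FS = 2.54

Taking moments about the centre O, the resisting moment is provided by the undrained shear strength acting along the arc:
M_R = s_u·L_a·R = 54·11.50·8.5 = 5278.5 kN·m/m
M_D = W·d = 414·5.02 = 2078.3 kN·m/m
FS = M_R / M_D = 5278.5 / 2078.3 = 2.540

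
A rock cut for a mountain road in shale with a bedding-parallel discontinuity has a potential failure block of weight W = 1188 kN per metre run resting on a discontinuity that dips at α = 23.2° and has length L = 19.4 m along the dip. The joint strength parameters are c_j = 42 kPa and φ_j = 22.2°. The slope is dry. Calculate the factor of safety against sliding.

FS = 2.69

Resolving the block weight along and normal to the plane and applying the Mohr–Coulomb strength on the joint:
N' = W cosα = 1188·cos23.2° = 1091.9 kN/m
Driving force T = W sinα = 1188·sin23.2° = 468.0 kN/m
Resisting force R = c_j·L + N'·tanφ_j = 42·19.4 + 1091.9·tan22.2° = 814.8 + 445.6 = 1260.4 kN/m
FS = R / T = 1260.4 / 468.0 = 2.693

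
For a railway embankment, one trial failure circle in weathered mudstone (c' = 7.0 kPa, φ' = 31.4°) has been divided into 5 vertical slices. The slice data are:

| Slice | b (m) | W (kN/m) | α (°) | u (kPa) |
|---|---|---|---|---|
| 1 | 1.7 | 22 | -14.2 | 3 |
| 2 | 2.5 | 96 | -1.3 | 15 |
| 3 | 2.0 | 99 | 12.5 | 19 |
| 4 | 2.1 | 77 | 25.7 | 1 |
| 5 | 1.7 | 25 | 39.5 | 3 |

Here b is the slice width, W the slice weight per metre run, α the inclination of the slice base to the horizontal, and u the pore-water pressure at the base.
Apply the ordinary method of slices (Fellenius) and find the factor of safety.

Ordinary method of slices: FS = Σ[c'·Δl_i + (W_i cosα_i − u_i·Δl_i)·tanφ'] / Σ W_i sinα_i, with Δl_i = b_i / cosα_i.
Slice 1: Δl = 1.7/cos(-14.2°) = 1.754 m; N'_1 = 22·cos(-14.2°) − 3·1.754 = 16.1; c'Δl = 12.28; W sinα = -5.4
Slice 2: Δl = 2.5/cos(-1.3°) = 2.501 m; N'_2 = 96·cos(-1.3°) − 15·2.501 = 58.5; c'Δl = 17.50; W sinα = -2.2
Slice 3: Δl = 2.0/cos12.5° = 2.049 m; N'_3 = 99·cos12.5° − 19·2.049 = 57.7; c'Δl = 14.34; W sinα = 21.4
Slice 4: Δl = 2.1/cos25.7° = 2.331 m; N'_4 = 77·cos25.7° − 1·2.331 = 67.1; c'Δl = 16.31; W sinα = 33.4
Slice 5: Δl = 1.7/cos39.5° = 2.203 m; N'_5 = 25·cos39.5° − 3·2.203 = 12.7; c'Δl = 15.42; W sinα = 15.9
Σc'Δl = 75.9 kN/m; ΣN' = 212.0 kN/m; ΣW sinα = 63.1 kN/m
Resisting = 75.9 + 212.0·tan31.4° = 75.9 + 129.4 = 205.3 kN/m
FS = 205.3 / 63.1 = 3.251

FS = 3.25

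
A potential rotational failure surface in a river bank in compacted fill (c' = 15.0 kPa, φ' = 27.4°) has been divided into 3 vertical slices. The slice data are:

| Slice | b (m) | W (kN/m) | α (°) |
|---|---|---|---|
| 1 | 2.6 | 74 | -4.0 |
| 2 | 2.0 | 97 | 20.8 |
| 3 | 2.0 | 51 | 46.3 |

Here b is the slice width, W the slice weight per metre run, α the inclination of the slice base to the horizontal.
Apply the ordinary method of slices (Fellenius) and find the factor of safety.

Ordinary method of slices: FS = Σ[c'·Δl_i + (W_i cosα_i)·tanφ'] / Σ W_i sinα_i, with Δl_i = b_i / cosα_i.
Slice 1: Δl = 2.6/cos(-4.0°) = 2.606 m; N'_1 = 74·cos(-4.0°) = 73.8; c'Δl = 39.10; W sinα = -5.2
Slice 2: Δl = 2.0/cos20.8° = 2.139 m; N'_2 = 97·cos20.8° = 90.7; c'Δl = 32.09; W sinα = 34.4
Slice 3: Δl = 2.0/cos46.3° = 2.895 m; N'_3 = 51·cos46.3° = 35.2; c'Δl = 43.42; W sinα = 36.9
Σc'Δl = 114.6 kN/m; ΣN' = 199.7 kN/m; ΣW sinα = 66.2 kN/m
Resisting = 114.6 + 199.7·tan27.4° = 114.6 + 103.5 = 218.1 kN/m
FS = 218.1 / 66.2 = 3.297

FS = 3.30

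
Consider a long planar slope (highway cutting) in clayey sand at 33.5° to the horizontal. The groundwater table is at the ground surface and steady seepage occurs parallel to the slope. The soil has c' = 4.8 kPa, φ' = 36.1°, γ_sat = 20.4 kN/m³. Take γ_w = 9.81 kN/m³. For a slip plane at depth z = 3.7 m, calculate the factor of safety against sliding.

FS = 0.71

With seepage parallel to the slope and the water table at the surface, the effective normal stress on the slip plane uses the buoyant unit weight γ' = γ_sat − γ_w while the driving shear stress uses γ_sat:
FS = [c' + γ' z cos²β tanφ'] / [γ_sat z sinβ cosβ]
γ' = 20.4 − 9.81 = 10.59 kN/m³
Numerator = 4.8 + 10.59·3.7·cos²33.5°·tan36.1° = 4.8 + 10.59·3.7·0.6954·0.7292 = 24.668 kPa
Denominator = 20.4·3.7·sin33.5°·cos33.5° = 20.4·3.7·0.5519·0.8339 = 34.740 kPa
FS = 24.668 / 34.740 = 0.710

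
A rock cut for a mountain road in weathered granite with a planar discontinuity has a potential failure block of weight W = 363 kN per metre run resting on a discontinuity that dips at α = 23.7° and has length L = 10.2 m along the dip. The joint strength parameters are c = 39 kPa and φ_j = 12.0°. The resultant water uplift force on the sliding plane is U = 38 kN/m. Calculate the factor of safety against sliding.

Resolving the block weight along and normal to the plane and applying the Mohr–Coulomb strength on the joint:
N' = W cosα − U = 363·cos23.7° − 38 = 294.4 kN/m
Driving force T = W sinα = 363·sin23.7° = 145.9 kN/m
Resisting force R = c·L + N'·tanφ_j = 39·10.2 + 294.4·tan12.0° = 397.8 + 62.6 = 460.4 kN/m
FS = R / T = 460.4 / 145.9 = 3.155

FS = 3.16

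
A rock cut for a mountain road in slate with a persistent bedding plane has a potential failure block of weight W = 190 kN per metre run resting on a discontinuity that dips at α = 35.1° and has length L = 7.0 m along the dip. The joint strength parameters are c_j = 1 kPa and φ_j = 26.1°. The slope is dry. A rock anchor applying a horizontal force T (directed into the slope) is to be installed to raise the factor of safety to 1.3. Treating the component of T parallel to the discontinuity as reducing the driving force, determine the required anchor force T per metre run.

Resolving forces along and normal to the sliding plane, with the horizontal anchor force T adding T·sinα to the effective normal force and T·cosα acting up the plane against the driving force:
FS = [c_jL + (W cosα + T sinα) tanφ_j] / [W sinα − T cosα]
Without the anchor: N' = 155.4 kN/m, driving T_d = 109.3 kN/m, resisting R = 1·7.0 + 155.4·tan26.1° = 83.2 kN/m, FS = 0.76.
Setting FS = 1.3 and solving for T:
1.3·(109.3 − T cos35.1°) = 83.2 + T sin35.1°·tan26.1°
T·(sin35.1°·tan26.1° + 1.3·cos35.1°) = 1.3·109.3 − 83.2
T·(0.5750·0.4899 + 1.3·0.8181) = 142.0 − 83.2 = 58.9
T·1.3453 = 58.9
T = 43.8 kN/m

T = 44 kN/m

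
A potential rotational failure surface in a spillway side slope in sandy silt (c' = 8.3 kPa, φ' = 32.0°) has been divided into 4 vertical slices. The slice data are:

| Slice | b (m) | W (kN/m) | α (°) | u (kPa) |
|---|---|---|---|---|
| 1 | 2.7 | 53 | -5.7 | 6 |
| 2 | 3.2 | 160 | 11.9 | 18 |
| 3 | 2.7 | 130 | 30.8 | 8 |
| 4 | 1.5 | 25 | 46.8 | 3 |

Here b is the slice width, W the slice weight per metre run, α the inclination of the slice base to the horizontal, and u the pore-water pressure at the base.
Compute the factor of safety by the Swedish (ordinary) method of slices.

Ordinary method of slices: FS = Σ[c'·Δl_i + (W_i cosα_i − u_i·Δl_i)·tanφ'] / Σ W_i sinα_i, with Δl_i = b_i / cosα_i.
Slice 1: Δl = 2.7/cos(-5.7°) = 2.713 m; N'_1 = 53·cos(-5.7°) − 6·2.713 = 36.5; c'Δl = 22.52; W sinα = -5.3
Slice 2: Δl = 3.2/cos11.9° = 3.270 m; N'_2 = 160·cos11.9° − 18·3.270 = 97.7; c'Δl = 27.14; W sinα = 33.0
Slice 3: Δl = 2.7/cos30.8° = 3.143 m; N'_3 = 130·cos30.8° − 8·3.143 = 86.5; c'Δl = 26.09; W sinα = 66.6
Slice 4: Δl = 1.5/cos46.8° = 2.191 m; N'_4 = 25·cos46.8° − 3·2.191 = 10.5; c'Δl = 18.19; W sinα = 18.2
Σc'Δl = 93.9 kN/m; ΣN' = 231.2 kN/m; ΣW sinα = 112.5 kN/m
Resisting = 93.9 + 231.2·tan32.0° = 93.9 + 144.5 = 238.4 kN/m
FS = 238.4 / 112.5 = 2.119

FS = 2.12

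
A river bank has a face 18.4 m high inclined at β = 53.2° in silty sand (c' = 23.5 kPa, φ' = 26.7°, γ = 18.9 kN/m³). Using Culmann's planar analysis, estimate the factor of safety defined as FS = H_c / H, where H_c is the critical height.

H_c = (4c'/γ) · sinβ cosφ' / [1 − cos(β − φ')]
    = (4·23.5/18.9) · sin53.2°·cos26.7° / [1 − cos26.5°]
    = 4.974 · 0.7154 / 0.1051 = 33.86 m
FS = H_c / H = 33.86 / 18.4 = 1.840

FS = 1.84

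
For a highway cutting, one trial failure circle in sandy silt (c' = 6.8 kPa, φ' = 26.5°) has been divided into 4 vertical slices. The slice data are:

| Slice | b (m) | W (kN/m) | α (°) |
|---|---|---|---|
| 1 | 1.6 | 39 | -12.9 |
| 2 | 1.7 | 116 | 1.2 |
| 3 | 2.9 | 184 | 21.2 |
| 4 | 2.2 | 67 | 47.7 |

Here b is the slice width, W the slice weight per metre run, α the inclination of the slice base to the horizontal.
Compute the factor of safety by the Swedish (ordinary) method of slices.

Ordinary method of slices: FS = Σ[c'·Δl_i + (W_i cosα_i)·tanφ'] / Σ W_i sinα_i, with Δl_i = b_i / cosα_i.
Slice 1: Δl = 1.6/cos(-12.9°) = 1.641 m; N'_1 = 39·cos(-12.9°) = 38.0; c'Δl = 11.16; W sinα = -8.7
Slice 2: Δl = 1.7/cos1.2° = 1.700 m; N'_2 = 116·cos1.2° = 116.0; c'Δl = 11.56; W sinα = 2.4
Slice 3: Δl = 2.9/cos21.2° = 3.111 m; N'_3 = 184·cos21.2° = 171.5; c'Δl = 21.15; W sinα = 66.5
Slice 4: Δl = 2.2/cos47.7° = 3.269 m; N'_4 = 67·cos47.7° = 45.1; c'Δl = 22.23; W sinα = 49.6
Σc'Δl = 66.1 kN/m; ΣN' = 370.6 kN/m; ΣW sinα = 109.8 kN/m
Resisting = 66.1 + 370.6·tan26.5° = 66.1 + 184.8 = 250.9 kN/m
FS = 250.9 / 109.8 = 2.285

FS = 2.28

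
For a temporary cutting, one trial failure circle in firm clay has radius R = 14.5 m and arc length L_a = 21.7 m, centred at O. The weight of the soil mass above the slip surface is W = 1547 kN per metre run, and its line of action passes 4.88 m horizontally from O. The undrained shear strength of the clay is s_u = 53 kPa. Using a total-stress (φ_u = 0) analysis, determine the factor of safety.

FS = 2.21

Taking moments about the centre O, the resisting moment is provided by the undrained shear strength acting along the arc:
M_R = s_u·L_a·R = 53·21.70·14.5 = 16676.4 kN·m/m
M_D = W·d = 1547·4.88 = 7549.4 kN·m/m
FS = M_R / M_D = 16676.4 / 7549.4 = 2.209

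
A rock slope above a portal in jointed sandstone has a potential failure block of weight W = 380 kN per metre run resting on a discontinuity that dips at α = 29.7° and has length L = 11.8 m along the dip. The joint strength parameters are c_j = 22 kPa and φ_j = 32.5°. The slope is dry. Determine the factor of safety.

FS = 2.50

Resolving the block weight along and normal to the plane and applying the Mohr–Coulomb strength on the joint:
N' = W cosα = 380·cos29.7° = 330.1 kN/m
Driving force T = W sinα = 380·sin29.7° = 188.3 kN/m
Resisting force R = c_j·L + N'·tanφ_j = 22·11.8 + 330.1·tan32.5° = 259.6 + 210.3 = 469.9 kN/m
FS = R / T = 469.9 / 188.3 = 2.496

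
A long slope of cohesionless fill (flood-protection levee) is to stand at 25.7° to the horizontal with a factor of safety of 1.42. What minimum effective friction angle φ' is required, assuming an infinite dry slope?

φ' = 34.3°

FS = tanφ'/tanβ ⇒ tanφ' = FS · tanβ = 1.42 · tan25.7° = 0.6834
φ' = arctan(0.6834) = 34.35°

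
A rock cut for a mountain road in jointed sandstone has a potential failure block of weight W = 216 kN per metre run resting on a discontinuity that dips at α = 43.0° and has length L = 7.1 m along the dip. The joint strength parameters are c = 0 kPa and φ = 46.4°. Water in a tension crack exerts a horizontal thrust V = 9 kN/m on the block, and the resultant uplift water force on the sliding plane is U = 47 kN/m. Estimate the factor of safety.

FS = 0.72

Resolving the block weight along and normal to the plane and applying the Mohr–Coulomb strength on the joint:
N' = W cosα − U − V sinα = 216·cos43.0° − 47 − 9·sin43.0° = 104.8 kN/m
Driving force T = W sinα + V cosα = 216·sin43.0° + 9·cos43.0° = 153.9 kN/m
Resisting force R = c·L + N'·tanφ = 0·7.1 + 104.8·tan46.4° = 0.0 + 110.1 = 110.1 kN/m
FS = R / T = 110.1 / 153.9 = 0.715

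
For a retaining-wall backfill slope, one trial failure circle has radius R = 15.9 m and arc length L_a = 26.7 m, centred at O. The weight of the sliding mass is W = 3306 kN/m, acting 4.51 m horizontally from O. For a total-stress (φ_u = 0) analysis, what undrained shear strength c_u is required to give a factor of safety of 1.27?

c_u = 44.6 kPa

FS = c_u·L_a·R / (W·d), so c_u = FS·W·d / (L_a·R).
c_u = 1.27·3306·4.51 / (26.70·15.9) = 18935.8 / 424.53 = 44.60 kPa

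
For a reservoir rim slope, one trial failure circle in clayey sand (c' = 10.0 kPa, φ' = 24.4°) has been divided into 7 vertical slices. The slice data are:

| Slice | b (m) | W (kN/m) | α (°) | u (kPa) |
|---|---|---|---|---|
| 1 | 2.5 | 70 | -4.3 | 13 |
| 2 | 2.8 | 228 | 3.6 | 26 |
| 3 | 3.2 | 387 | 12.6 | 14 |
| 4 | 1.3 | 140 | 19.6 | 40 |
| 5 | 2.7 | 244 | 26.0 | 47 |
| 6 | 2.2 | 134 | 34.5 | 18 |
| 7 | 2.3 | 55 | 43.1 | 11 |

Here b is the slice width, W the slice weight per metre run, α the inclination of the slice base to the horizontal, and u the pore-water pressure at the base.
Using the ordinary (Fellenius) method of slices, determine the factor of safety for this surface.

Ordinary method of slices: FS = Σ[c'·Δl_i + (W_i cosα_i − u_i·Δl_i)·tanφ'] / Σ W_i sinα_i, with Δl_i = b_i / cosα_i.
Slice 1: Δl = 2.5/cos(-4.3°) = 2.507 m; N'_1 = 70·cos(-4.3°) − 13·2.507 = 37.2; c'Δl = 25.07; W sinα = -5.2
Slice 2: Δl = 2.8/cos3.6° = 2.806 m; N'_2 = 228·cos3.6° − 26·2.806 = 154.6; c'Δl = 28.06; W sinα = 14.3
Slice 3: Δl = 3.2/cos12.6° = 3.279 m; N'_3 = 387·cos12.6° − 14·3.279 = 331.8; c'Δl = 32.79; W sinα = 84.4
Slice 4: Δl = 1.3/cos19.6° = 1.380 m; N'_4 = 140·cos19.6° − 40·1.380 = 76.7; c'Δl = 13.80; W sinα = 47.0
Slice 5: Δl = 2.7/cos26.0° = 3.004 m; N'_5 = 244·cos26.0° − 47·3.004 = 78.1; c'Δl = 30.04; W sinα = 107.0
Slice 6: Δl = 2.2/cos34.5° = 2.669 m; N'_6 = 134·cos34.5° − 18·2.669 = 62.4; c'Δl = 26.69; W sinα = 75.9
Slice 7: Δl = 2.3/cos43.1° = 3.150 m; N'_7 = 55·cos43.1° − 11·3.150 = 5.5; c'Δl = 31.50; W sinα = 37.6
Σc'Δl = 188.0 kN/m; ΣN' = 746.3 kN/m; ΣW sinα = 360.9 kN/m
Resisting = 188.0 + 746.3·tan24.4° = 188.0 + 338.5 = 526.5 kN/m
FS = 526.5 / 360.9 = 1.459

FS = 1.46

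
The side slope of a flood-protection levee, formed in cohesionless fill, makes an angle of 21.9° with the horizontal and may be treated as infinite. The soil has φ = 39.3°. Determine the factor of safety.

FS = 2.04

For a dry cohesionless infinite slope the factor of safety is FS = tanφ / tanβ.
FS = tan39.3° / tan21.9° = 0.8185 / 0.4020 = 2.036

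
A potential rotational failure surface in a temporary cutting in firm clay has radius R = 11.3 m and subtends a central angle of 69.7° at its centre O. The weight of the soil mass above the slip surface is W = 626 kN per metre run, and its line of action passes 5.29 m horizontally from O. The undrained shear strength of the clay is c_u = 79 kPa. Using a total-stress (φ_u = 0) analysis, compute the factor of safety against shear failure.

Taking moments about the centre O, the resisting moment is provided by the undrained shear strength acting along the arc:
Arc length L_a = R·θ = 11.3·(69.7°·π/180) = 11.3·1.2165 = 13.75 m
M_R = c_u·L_a·R = 79·13.75·11.3 = 12271.4 kN·m/m
M_D = W·d = 626·5.29 = 3311.5 kN·m/m
FS = M_R / M_D = 12271.4 / 3311.5 = 3.706

FS = 3.71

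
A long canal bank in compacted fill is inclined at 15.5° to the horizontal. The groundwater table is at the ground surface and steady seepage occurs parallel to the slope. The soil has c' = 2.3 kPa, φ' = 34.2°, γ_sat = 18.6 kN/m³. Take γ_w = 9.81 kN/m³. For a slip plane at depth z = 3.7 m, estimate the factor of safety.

FS = 1.29

With seepage parallel to the slope and the water table at the surface, the effective normal stress on the slip plane uses the buoyant unit weight γ' = γ_sat − γ_w while the driving shear stress uses γ_sat:
FS = [c' + γ' z cos²β tanφ'] / [γ_sat z sinβ cosβ]
γ' = 18.6 − 9.81 = 8.79 kN/m³
Numerator = 2.3 + 8.79·3.7·cos²15.5°·tan34.2° = 2.3 + 8.79·3.7·0.9286·0.6796 = 22.824 kPa
Denominator = 18.6·3.7·sin15.5°·cos15.5° = 18.6·3.7·0.2672·0.9636 = 17.722 kPa
FS = 22.824 / 17.722 = 1.288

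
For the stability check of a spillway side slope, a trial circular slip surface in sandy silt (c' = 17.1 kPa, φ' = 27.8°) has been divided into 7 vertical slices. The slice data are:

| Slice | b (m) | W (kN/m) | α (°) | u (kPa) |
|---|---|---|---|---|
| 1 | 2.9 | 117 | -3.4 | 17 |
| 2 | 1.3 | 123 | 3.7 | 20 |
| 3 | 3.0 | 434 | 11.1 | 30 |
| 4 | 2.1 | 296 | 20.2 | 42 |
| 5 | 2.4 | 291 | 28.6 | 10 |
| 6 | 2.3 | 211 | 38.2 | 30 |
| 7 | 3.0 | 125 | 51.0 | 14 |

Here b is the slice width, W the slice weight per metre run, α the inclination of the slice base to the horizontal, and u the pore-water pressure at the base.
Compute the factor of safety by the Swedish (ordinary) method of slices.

Ordinary method of slices: FS = Σ[c'·Δl_i + (W_i cosα_i − u_i·Δl_i)·tanφ'] / Σ W_i sinα_i, with Δl_i = b_i / cosα_i.
Slice 1: Δl = 2.9/cos(-3.4°) = 2.905 m; N'_1 = 117·cos(-3.4°) − 17·2.905 = 67.4; c'Δl = 49.68; W sinα = -6.9
Slice 2: Δl = 1.3/cos3.7° = 1.303 m; N'_2 = 123·cos3.7° − 20·1.303 = 96.7; c'Δl = 22.28; W sinα = 7.9
Slice 3: Δl = 3.0/cos11.1° = 3.057 m; N'_3 = 434·cos11.1° − 30·3.057 = 334.2; c'Δl = 52.28; W sinα = 83.6
Slice 4: Δl = 2.1/cos20.2° = 2.238 m; N'_4 = 296·cos20.2° − 42·2.238 = 183.8; c'Δl = 38.26; W sinα = 102.2
Slice 5: Δl = 2.4/cos28.6° = 2.734 m; N'_5 = 291·cos28.6° − 10·2.734 = 228.2; c'Δl = 46.74; W sinα = 139.3
Slice 6: Δl = 2.3/cos38.2° = 2.927 m; N'_6 = 211·cos38.2° − 30·2.927 = 78.0; c'Δl = 50.05; W sinα = 130.5
Slice 7: Δl = 3.0/cos51.0° = 4.767 m; N'_7 = 125·cos51.0° − 14·4.767 = 11.9; c'Δl = 81.52; W sinα = 97.1
Σc'Δl = 340.8 kN/m; ΣN' = 1000.2 kN/m; ΣW sinα = 553.7 kN/m
Resisting = 340.8 + 1000.2·tan27.8° = 340.8 + 527.3 = 868.1 kN/m
FS = 868.1 / 553.7 = 1.568

FS = 1.57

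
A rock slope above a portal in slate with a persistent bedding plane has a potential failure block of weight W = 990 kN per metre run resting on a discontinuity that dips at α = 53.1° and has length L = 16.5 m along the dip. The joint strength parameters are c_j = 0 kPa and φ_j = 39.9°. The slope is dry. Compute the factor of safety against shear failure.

Resolving the block weight along and normal to the plane and applying the Mohr–Coulomb strength on the joint:
N' = W cosα = 990·cos53.1° = 594.4 kN/m
Driving force T = W sinα = 990·sin53.1° = 791.7 kN/m
Resisting force R = c_j·L + N'·tanφ_j = 0·16.5 + 594.4·tan39.9° = 0.0 + 497.0 = 497.0 kN/m
FS = R / T = 497.0 / 791.7 = 0.628

FS = 0.63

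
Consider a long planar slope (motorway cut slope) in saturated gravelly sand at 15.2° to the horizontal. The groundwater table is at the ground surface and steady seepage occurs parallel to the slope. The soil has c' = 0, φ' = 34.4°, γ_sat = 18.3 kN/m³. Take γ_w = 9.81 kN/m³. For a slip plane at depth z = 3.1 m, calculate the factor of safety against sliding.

With seepage parallel to the slope and the water table at the surface, the effective normal stress on the slip plane uses the buoyant unit weight γ' = γ_sat − γ_w while the driving shear stress uses γ_sat:
FS = [c' + γ' z cos²β tanφ'] / [γ_sat z sinβ cosβ]
(For c' = 0 this reduces to FS = (γ'/γ_sat)·tanφ'/tanβ.)
γ' = 18.3 − 9.81 = 8.49 kN/m³
Numerator = 0.0 + 8.49·3.1·cos²15.2°·tan34.4° = 0.0 + 8.49·3.1·0.9313·0.6847 = 16.782 kPa
Denominator = 18.3·3.1·sin15.2°·cos15.2° = 18.3·3.1·0.2622·0.9650 = 14.354 kPa
FS = 16.782 / 14.354 = 1.169

FS = 1.17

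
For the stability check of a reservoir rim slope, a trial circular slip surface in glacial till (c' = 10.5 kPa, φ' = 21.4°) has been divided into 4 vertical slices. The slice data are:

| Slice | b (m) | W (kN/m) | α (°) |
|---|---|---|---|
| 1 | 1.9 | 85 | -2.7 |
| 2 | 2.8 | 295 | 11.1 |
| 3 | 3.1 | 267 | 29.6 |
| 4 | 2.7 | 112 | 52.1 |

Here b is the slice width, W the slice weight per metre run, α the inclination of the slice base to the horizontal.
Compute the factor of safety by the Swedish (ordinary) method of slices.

FS = 1.46

Ordinary method of slices: FS = Σ[c'·Δl_i + (W_i cosα_i)·tanφ'] / Σ W_i sinα_i, with Δl_i = b_i / cosα_i.
Slice 1: Δl = 1.9/cos(-2.7°) = 1.902 m; N'_1 = 85·cos(-2.7°) = 84.9; c'Δl = 19.97; W sinα = -4.0
Slice 2: Δl = 2.8/cos11.1° = 2.853 m; N'_2 = 295·cos11.1° = 289.5; c'Δl = 29.96; W sinα = 56.8
Slice 3: Δl = 3.1/cos29.6° = 3.565 m; N'_3 = 267·cos29.6° = 232.2; c'Δl = 37.44; W sinα = 131.9
Slice 4: Δl = 2.7/cos52.1° = 4.395 m; N'_4 = 112·cos52.1° = 68.8; c'Δl = 46.15; W sinα = 88.4
Σc'Δl = 133.5 kN/m; ΣN' = 675.3 kN/m; ΣW sinα = 273.0 kN/m
Resisting = 133.5 + 675.3·tan21.4° = 133.5 + 264.7 = 398.2 kN/m
FS = 398.2 / 273.0 = 1.458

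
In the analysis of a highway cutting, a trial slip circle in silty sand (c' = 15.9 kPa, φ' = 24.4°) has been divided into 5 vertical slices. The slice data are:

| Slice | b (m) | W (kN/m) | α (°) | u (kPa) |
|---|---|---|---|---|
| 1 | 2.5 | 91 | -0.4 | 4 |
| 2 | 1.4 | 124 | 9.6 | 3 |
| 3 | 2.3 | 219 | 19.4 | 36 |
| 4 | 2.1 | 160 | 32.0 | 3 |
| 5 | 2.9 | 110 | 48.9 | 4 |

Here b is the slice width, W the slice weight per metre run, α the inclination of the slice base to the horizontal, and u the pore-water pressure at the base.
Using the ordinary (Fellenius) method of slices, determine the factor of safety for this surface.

FS = 1.68

Ordinary method of slices: FS = Σ[c'·Δl_i + (W_i cosα_i − u_i·Δl_i)·tanφ'] / Σ W_i sinα_i, with Δl_i = b_i / cosα_i.
Slice 1: Δl = 2.5/cos(-0.4°) = 2.500 m; N'_1 = 91·cos(-0.4°) − 4·2.500 = 81.0; c'Δl = 39.75; W sinα = -0.6
Slice 2: Δl = 1.4/cos9.6° = 1.420 m; N'_2 = 124·cos9.6° − 3·1.420 = 118.0; c'Δl = 22.58; W sinα = 20.7
Slice 3: Δl = 2.3/cos19.4° = 2.438 m; N'_3 = 219·cos19.4° − 36·2.438 = 118.8; c'Δl = 38.77; W sinα = 72.7
Slice 4: Δl = 2.1/cos32.0° = 2.476 m; N'_4 = 160·cos32.0° − 3·2.476 = 128.3; c'Δl = 39.37; W sinα = 84.8
Slice 5: Δl = 2.9/cos48.9° = 4.411 m; N'_5 = 110·cos48.9° − 4·4.411 = 54.7; c'Δl = 70.14; W sinα = 82.9
Σc'Δl = 210.6 kN/m; ΣN' = 500.7 kN/m; ΣW sinα = 260.5 kN/m
Resisting = 210.6 + 500.7·tan24.4° = 210.6 + 227.1 = 437.7 kN/m
FS = 437.7 / 260.5 = 1.681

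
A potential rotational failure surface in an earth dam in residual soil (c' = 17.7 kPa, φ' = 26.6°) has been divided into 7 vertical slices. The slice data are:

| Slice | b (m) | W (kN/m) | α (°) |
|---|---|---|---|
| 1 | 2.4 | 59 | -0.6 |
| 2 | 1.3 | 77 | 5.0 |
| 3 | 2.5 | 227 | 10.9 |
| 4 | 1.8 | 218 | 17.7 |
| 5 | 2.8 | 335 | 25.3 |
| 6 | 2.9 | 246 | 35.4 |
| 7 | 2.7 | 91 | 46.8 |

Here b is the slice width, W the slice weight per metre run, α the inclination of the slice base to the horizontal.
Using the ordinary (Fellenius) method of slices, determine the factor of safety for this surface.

Ordinary method of slices: FS = Σ[c'·Δl_i + (W_i cosα_i)·tanφ'] / Σ W_i sinα_i, with Δl_i = b_i / cosα_i.
Slice 1: Δl = 2.4/cos(-0.6°) = 2.400 m; N'_1 = 59·cos(-0.6°) = 59.0; c'Δl = 42.48; W sinα = -0.6
Slice 2: Δl = 1.3/cos5.0° = 1.305 m; N'_2 = 77·cos5.0° = 76.7; c'Δl = 23.10; W sinα = 6.7
Slice 3: Δl = 2.5/cos10.9° = 2.546 m; N'_3 = 227·cos10.9° = 222.9; c'Δl = 45.06; W sinα = 42.9
Slice 4: Δl = 1.8/cos17.7° = 1.889 m; N'_4 = 218·cos17.7° = 207.7; c'Δl = 33.44; W sinα = 66.3
Slice 5: Δl = 2.8/cos25.3° = 3.097 m; N'_5 = 335·cos25.3° = 302.9; c'Δl = 54.82; W sinα = 143.2
Slice 6: Δl = 2.9/cos35.4° = 3.558 m; N'_6 = 246·cos35.4° = 200.5; c'Δl = 62.97; W sinα = 142.5
Slice 7: Δl = 2.7/cos46.8° = 3.944 m; N'_7 = 91·cos46.8° = 62.3; c'Δl = 69.81; W sinα = 66.3
Σc'Δl = 331.7 kN/m; ΣN' = 1132.0 kN/m; ΣW sinα = 467.3 kN/m
Resisting = 331.7 + 1132.0·tan26.6° = 331.7 + 566.8 = 898.5 kN/m
FS = 898.5 / 467.3 = 1.923

FS = 1.92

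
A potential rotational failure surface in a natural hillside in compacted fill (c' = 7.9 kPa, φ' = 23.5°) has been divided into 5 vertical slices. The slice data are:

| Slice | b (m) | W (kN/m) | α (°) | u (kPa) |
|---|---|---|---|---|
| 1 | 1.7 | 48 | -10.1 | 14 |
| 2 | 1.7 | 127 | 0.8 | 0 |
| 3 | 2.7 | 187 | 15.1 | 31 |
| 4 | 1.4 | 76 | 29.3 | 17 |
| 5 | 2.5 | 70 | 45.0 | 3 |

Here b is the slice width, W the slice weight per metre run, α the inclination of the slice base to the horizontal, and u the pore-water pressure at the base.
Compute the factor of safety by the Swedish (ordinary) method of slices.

FS = 1.78

Ordinary method of slices: FS = Σ[c'·Δl_i + (W_i cosα_i − u_i·Δl_i)·tanφ'] / Σ W_i sinα_i, with Δl_i = b_i / cosα_i.
Slice 1: Δl = 1.7/cos(-10.1°) = 1.727 m; N'_1 = 48·cos(-10.1°) − 14·1.727 = 23.1; c'Δl = 13.64; W sinα = -8.4
Slice 2: Δl = 1.7/cos0.8° = 1.700 m; N'_2 = 127·cos0.8° − 0·1.700 = 127.0; c'Δl = 13.43; W sinα = 1.8
Slice 3: Δl = 2.7/cos15.1° = 2.797 m; N'_3 = 187·cos15.1° − 31·2.797 = 93.9; c'Δl = 22.09; W sinα = 48.7
Slice 4: Δl = 1.4/cos29.3° = 1.605 m; N'_4 = 76·cos29.3° − 17·1.605 = 39.0; c'Δl = 12.68; W sinα = 37.2
Slice 5: Δl = 2.5/cos45.0° = 3.536 m; N'_5 = 70·cos45.0° − 3·3.536 = 38.9; c'Δl = 27.93; W sinα = 49.5
Σc'Δl = 89.8 kN/m; ΣN' = 321.8 kN/m; ΣW sinα = 128.8 kN/m
Resisting = 89.8 + 321.8·tan23.5° = 89.8 + 139.9 = 229.7 kN/m
FS = 229.7 / 128.8 = 1.784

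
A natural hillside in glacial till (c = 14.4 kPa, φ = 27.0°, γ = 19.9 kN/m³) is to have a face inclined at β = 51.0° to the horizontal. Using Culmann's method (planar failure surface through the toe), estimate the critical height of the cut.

H_c = 23.18 m

Culmann's analysis gives the critical failure plane at α_cr = (β + φ)/2 = (51.0 + 27.0)/2 = 39.0°, and the critical height
H_c = (4c/γ) · sinβ cosφ / [1 − cos(β − φ)]
    = (4·14.4/19.9) · sin51.0°·cos27.0° / [1 − cos(24.0°)]
    = 2.894 · 0.7771·0.8910 / [1 − 0.9135]
    = 2.894 · 0.6924 / 0.0865
    = 23.18 m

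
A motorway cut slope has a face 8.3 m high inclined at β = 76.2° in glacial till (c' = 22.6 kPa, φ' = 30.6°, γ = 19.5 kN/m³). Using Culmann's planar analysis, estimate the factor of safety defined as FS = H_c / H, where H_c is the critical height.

H_c = (4c'/γ) · sinβ cosφ' / [1 − cos(β − φ')]
    = (4·22.6/19.5) · sin76.2°·cos30.6° / [1 − cos45.6°]
    = 4.636 · 0.8359 / 0.3003 = 12.90 m
FS = H_c / H = 12.90 / 8.3 = 1.555

FS = 1.55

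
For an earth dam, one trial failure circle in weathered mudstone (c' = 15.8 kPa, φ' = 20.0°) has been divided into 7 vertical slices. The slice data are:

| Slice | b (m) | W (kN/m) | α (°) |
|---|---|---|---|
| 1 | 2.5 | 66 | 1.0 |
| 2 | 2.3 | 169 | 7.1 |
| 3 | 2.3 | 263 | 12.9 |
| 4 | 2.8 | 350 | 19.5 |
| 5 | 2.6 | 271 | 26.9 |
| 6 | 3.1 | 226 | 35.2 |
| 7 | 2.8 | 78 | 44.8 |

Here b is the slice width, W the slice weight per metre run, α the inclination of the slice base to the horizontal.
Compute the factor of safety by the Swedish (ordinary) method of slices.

FS = 1.59

Ordinary method of slices: FS = Σ[c'·Δl_i + (W_i cosα_i)·tanφ'] / Σ W_i sinα_i, with Δl_i = b_i / cosα_i.
Slice 1: Δl = 2.5/cos1.0° = 2.500 m; N'_1 = 66·cos1.0° = 66.0; c'Δl = 39.51; W sinα = 1.2
Slice 2: Δl = 2.3/cos7.1° = 2.318 m; N'_2 = 169·cos7.1° = 167.7; c'Δl = 36.62; W sinα = 20.9
Slice 3: Δl = 2.3/cos12.9° = 2.360 m; N'_3 = 263·cos12.9° = 256.4; c'Δl = 37.28; W sinα = 58.7
Slice 4: Δl = 2.8/cos19.5° = 2.970 m; N'_4 = 350·cos19.5° = 329.9; c'Δl = 46.93; W sinα = 116.8
Slice 5: Δl = 2.6/cos26.9° = 2.915 m; N'_5 = 271·cos26.9° = 241.7; c'Δl = 46.06; W sinα = 122.6
Slice 6: Δl = 3.1/cos35.2° = 3.794 m; N'_6 = 226·cos35.2° = 184.7; c'Δl = 59.94; W sinα = 130.3
Slice 7: Δl = 2.8/cos44.8° = 3.946 m; N'_7 = 78·cos44.8° = 55.3; c'Δl = 62.35; W sinα = 55.0
Σc'Δl = 328.7 kN/m; ΣN' = 1301.7 kN/m; ΣW sinα = 505.4 kN/m
Resisting = 328.7 + 1301.7·tan20.0° = 328.7 + 473.8 = 802.5 kN/m
FS = 802.5 / 505.4 = 1.588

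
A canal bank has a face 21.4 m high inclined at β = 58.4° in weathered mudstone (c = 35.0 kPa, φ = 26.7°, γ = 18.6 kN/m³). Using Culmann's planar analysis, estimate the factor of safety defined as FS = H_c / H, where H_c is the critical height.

FS = 1.79

H_c = (4c/γ) · sinβ cosφ / [1 − cos(β − φ)]
    = (4·35.0/18.6) · sin58.4°·cos26.7° / [1 − cos31.7°]
    = 7.527 · 0.7609 / 0.1492 = 38.39 m
FS = H_c / H = 38.39 / 21.4 = 1.794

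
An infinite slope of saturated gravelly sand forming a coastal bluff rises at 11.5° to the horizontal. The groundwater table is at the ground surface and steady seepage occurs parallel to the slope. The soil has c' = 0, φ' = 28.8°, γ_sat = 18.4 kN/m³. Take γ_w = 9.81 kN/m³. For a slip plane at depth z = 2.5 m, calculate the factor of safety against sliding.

FS = 1.26

With seepage parallel to the slope and the water table at the surface, the effective normal stress on the slip plane uses the buoyant unit weight γ' = γ_sat − γ_w while the driving shear stress uses γ_sat:
FS = [c' + γ' z cos²β tanφ'] / [γ_sat z sinβ cosβ]
(For c' = 0 this reduces to FS = (γ'/γ_sat)·tanφ'/tanβ.)
γ' = 18.4 − 9.81 = 8.59 kN/m³
Numerator = 0.0 + 8.59·2.5·cos²11.5°·tan28.8° = 0.0 + 8.59·2.5·0.9603·0.5498 = 11.337 kPa
Denominator = 18.4·2.5·sin11.5°·cos11.5° = 18.4·2.5·0.1994·0.9799 = 8.987 kPa
FS = 11.337 / 8.987 = 1.261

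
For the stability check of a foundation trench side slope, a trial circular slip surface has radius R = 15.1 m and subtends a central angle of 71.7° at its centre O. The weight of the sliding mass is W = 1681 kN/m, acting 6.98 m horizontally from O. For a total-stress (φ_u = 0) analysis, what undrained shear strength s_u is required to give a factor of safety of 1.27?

FS = s_u·L_a·R / (W·d), so s_u = FS·W·d / (L_a·R).
Arc length L_a = R·θ = 15.1·(71.7°·π/180) = 15.1·1.2514 = 18.90 m
s_u = 1.27·1681·6.98 / (18.90·15.1) = 14901.4 / 285.33 = 52.22 kPa

s_u = 52.2 kPa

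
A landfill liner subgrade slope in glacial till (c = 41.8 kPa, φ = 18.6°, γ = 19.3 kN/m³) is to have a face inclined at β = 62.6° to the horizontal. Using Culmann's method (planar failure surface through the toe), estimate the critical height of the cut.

Culmann's analysis gives the critical failure plane at α_cr = (β + φ)/2 = (62.6 + 18.6)/2 = 40.6°, and the critical height
H_c = (4c/γ) · sinβ cosφ / [1 − cos(β − φ)]
    = (4·41.8/19.3) · sin62.6°·cos18.6° / [1 − cos(44.0°)]
    = 8.663 · 0.8878·0.9478 / [1 − 0.7193]
    = 8.663 · 0.8414 / 0.2807
    = 25.97 m

H_c = 25.97 m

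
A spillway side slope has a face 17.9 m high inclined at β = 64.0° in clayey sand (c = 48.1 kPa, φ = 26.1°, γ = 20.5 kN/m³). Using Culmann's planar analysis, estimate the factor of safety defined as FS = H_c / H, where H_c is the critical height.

FS = 2.01

H_c = (4c/γ) · sinβ cosφ / [1 − cos(β − φ)]
    = (4·48.1/20.5) · sin64.0°·cos26.1° / [1 − cos37.9°]
    = 9.385 · 0.8071 / 0.2109 = 35.92 m
FS = H_c / H = 35.92 / 17.9 = 2.006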